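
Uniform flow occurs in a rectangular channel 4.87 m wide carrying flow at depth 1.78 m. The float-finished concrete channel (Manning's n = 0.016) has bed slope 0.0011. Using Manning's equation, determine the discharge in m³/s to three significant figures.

A = b·y = 4.87 × 1.78 = 8.669 m²
P = b + 2y = 4.87 + 2×1.78 = 8.430 m
R = A/P = 8.669/8.430 = 1.028 m
Q = (1/n)·A·R^(2/3)·S^(1/2) = (1/0.016) × 8.669 × 1.028^(2/3) × 0.0011^(1/2) = 18.31 m³/s

18.3 m³/s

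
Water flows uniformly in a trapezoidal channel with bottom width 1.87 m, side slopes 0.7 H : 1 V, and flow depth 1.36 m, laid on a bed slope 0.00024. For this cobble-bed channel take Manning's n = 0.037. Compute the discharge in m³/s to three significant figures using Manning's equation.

A = (b + z·y)·y = (1.87 + 0.7×1.36)×1.36 = 3.838 m²
P = b + 2y√(1+z²) = 1.87 + 2×1.36×√(1+0.7²) = 5.190 m
R = A/P = 3.838/5.190 = 0.7395 m
Q = (1/n)·A·R^(2/3)·S^(1/2) = (1/0.037) × 3.838 × 0.7395^(2/3) × 0.00024^(1/2) = 1.314 m³/s

1.31 m³/s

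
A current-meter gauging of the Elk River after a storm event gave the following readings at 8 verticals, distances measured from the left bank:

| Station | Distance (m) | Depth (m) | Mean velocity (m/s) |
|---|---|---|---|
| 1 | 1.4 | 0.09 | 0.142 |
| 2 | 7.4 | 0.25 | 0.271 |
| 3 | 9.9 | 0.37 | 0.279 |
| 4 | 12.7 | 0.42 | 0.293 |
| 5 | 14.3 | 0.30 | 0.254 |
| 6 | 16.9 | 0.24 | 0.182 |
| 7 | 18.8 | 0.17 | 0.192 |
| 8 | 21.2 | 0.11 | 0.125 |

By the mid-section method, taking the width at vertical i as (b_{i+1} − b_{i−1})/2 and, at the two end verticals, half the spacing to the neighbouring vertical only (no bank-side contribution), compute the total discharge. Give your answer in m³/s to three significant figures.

1.22 m³/s

w_1 = (7.4 − 1.4)/2 = 3 m; q_1 = 0.142 × 0.09 × 3 = 0.03834 m³/s
w_2 = (9.9 − 1.4)/2 = 4.25 m; q_2 = 0.271 × 0.25 × 4.25 = 0.2879 m³/s
w_3 = (12.7 − 7.4)/2 = 2.65 m; q_3 = 0.279 × 0.37 × 2.65 = 0.2736 m³/s
w_4 = (14.3 − 9.9)/2 = 2.2 m; q_4 = 0.293 × 0.42 × 2.2 = 0.2707 m³/s
w_5 = (16.9 − 12.7)/2 = 2.1 m; q_5 = 0.254 × 0.30 × 2.1 = 0.1600 m³/s
w_6 = (18.8 − 14.3)/2 = 2.25 m; q_6 = 0.182 × 0.24 × 2.25 = 0.09828 m³/s
w_7 = (21.2 − 16.9)/2 = 2.15 m; q_7 = 0.192 × 0.17 × 2.15 = 0.07018 m³/s
w_8 = (21.2 − 18.8)/2 = 1.2 m; q_8 = 0.125 × 0.11 × 1.2 = 0.01650 m³/s
Q = Σ qᵢ = 1.216 m³/s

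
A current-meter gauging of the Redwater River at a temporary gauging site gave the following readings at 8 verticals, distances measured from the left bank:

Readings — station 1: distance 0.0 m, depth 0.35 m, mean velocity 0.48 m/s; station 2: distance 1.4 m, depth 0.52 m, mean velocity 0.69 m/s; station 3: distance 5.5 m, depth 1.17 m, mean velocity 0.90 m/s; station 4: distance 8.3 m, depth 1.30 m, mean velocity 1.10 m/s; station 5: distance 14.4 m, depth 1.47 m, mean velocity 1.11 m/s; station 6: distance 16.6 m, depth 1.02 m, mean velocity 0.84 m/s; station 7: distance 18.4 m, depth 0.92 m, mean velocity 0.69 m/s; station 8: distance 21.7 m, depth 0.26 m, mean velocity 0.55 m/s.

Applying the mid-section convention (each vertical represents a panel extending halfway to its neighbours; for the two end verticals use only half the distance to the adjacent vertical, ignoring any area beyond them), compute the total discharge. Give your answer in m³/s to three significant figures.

21.4 m³/s

w_1 = (1.4 − 0.0)/2 = 0.7 m; q_1 = 0.48 × 0.35 × 0.7 = 0.1176 m³/s
w_2 = (5.5 − 0.0)/2 = 2.75 m; q_2 = 0.69 × 0.52 × 2.75 = 0.9867 m³/s
w_3 = (8.3 − 1.4)/2 = 3.45 m; q_3 = 0.90 × 1.17 × 3.45 = 3.633 m³/s
w_4 = (14.4 − 5.5)/2 = 4.45 m; q_4 = 1.10 × 1.30 × 4.45 = 6.364 m³/s
w_5 = (16.6 − 8.3)/2 = 4.15 m; q_5 = 1.11 × 1.47 × 4.15 = 6.772 m³/s
w_6 = (18.4 − 14.4)/2 = 2 m; q_6 = 0.84 × 1.02 × 2 = 1.714 m³/s
w_7 = (21.7 − 16.6)/2 = 2.55 m; q_7 = 0.69 × 0.92 × 2.55 = 1.619 m³/s
w_8 = (21.7 − 18.4)/2 = 1.65 m; q_8 = 0.55 × 0.26 × 1.65 = 0.2360 m³/s
Q = Σ qᵢ = 21.44 m³/s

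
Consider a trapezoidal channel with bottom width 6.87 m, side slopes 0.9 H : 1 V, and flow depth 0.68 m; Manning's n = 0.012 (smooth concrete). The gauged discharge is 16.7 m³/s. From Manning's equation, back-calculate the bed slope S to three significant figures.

A = (b + z·y)·y = (6.87 + 0.9×0.68)×0.68 = 5.088 m²
P = b + 2y√(1+z²) = 6.87 + 2×0.68×√(1+0.9²) = 8.700 m
R = A/P = 5.088/8.700 = 0.5848 m
S = (Q·n / (1·A·R^(2/3)))² = (16.7×0.012 / (1×5.088×0.6993))² = 0.003172

0.00317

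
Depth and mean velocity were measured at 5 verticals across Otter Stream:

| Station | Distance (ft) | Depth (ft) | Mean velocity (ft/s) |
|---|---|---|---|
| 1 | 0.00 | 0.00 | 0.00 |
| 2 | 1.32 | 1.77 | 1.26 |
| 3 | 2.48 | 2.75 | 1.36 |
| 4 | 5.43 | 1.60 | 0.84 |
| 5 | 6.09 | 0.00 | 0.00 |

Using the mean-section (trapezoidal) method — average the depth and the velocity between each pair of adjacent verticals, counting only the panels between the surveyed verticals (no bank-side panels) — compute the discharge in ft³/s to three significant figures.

Panel 1-2: Δb = 1.32 ft, d̄ = (0.00+1.77)/2 = 0.885, v̄ = (0.00+1.26)/2 = 0.63 → q = 1.32×0.885×0.63 = 0.7360 ft³/s
Panel 2-3: Δb = 1.16 ft, d̄ = (1.77+2.75)/2 = 2.26, v̄ = (1.26+1.36)/2 = 1.31 → q = 1.16×2.26×1.31 = 3.434 ft³/s
Panel 3-4: Δb = 2.95 ft, d̄ = (2.75+1.60)/2 = 2.175, v̄ = (1.36+0.84)/2 = 1.1 → q = 2.95×2.175×1.1 = 7.058 ft³/s
Panel 4-5: Δb = 0.66 ft, d̄ = (1.60+0.00)/2 = 0.8, v̄ = (0.84+0.00)/2 = 0.42 → q = 0.66×0.8×0.42 = 0.2218 ft³/s
Q = Σ q = 11.45 ft³/s

11.4 ft³/s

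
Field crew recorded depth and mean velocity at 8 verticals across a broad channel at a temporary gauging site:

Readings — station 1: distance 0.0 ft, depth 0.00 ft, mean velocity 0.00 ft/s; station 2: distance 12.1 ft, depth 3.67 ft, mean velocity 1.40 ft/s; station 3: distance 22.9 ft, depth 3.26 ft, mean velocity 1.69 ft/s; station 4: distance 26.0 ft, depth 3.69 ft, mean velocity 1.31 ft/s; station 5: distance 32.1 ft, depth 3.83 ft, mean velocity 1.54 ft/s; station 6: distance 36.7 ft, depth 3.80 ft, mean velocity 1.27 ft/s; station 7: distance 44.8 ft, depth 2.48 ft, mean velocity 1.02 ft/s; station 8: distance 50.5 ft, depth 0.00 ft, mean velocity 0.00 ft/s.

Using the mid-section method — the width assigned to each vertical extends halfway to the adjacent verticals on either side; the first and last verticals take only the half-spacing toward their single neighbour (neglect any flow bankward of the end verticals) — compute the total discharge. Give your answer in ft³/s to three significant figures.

w_2 = (22.9 − 0.0)/2 = 11.45 ft; q_2 = 1.40 × 3.67 × 11.45 = 58.83 ft³/s
w_3 = (26.0 − 12.1)/2 = 6.95 ft; q_3 = 1.69 × 3.26 × 6.95 = 38.29 ft³/s
w_4 = (32.1 − 22.9)/2 = 4.6 ft; q_4 = 1.31 × 3.69 × 4.6 = 22.24 ft³/s
w_5 = (36.7 − 26.0)/2 = 5.35 ft; q_5 = 1.54 × 3.83 × 5.35 = 31.56 ft³/s
w_6 = (44.8 − 32.1)/2 = 6.35 ft; q_6 = 1.27 × 3.80 × 6.35 = 30.65 ft³/s
w_7 = (50.5 − 36.7)/2 = 6.9 ft; q_7 = 1.02 × 2.48 × 6.9 = 17.45 ft³/s
Stations 1, 8 contribute zero (depth or velocity is 0).
Q = Σ qᵢ = 199.0 ft³/s

199 ft³/s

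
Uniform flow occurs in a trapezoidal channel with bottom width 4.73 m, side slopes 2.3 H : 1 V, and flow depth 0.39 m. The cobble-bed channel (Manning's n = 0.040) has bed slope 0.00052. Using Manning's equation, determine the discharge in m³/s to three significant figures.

A = (b + z·y)·y = (4.73 + 2.3×0.39)×0.39 = 2.195 m²
P = b + 2y√(1+z²) = 4.73 + 2×0.39×√(1+2.3²) = 6.686 m
R = A/P = 2.195/6.686 = 0.3282 m
Q = (1/n)·A·R^(2/3)·S^(1/2) = (1/0.040) × 2.195 × 0.3282^(2/3) × 0.00052^(1/2) = 0.5953 m³/s

0.595 m³/s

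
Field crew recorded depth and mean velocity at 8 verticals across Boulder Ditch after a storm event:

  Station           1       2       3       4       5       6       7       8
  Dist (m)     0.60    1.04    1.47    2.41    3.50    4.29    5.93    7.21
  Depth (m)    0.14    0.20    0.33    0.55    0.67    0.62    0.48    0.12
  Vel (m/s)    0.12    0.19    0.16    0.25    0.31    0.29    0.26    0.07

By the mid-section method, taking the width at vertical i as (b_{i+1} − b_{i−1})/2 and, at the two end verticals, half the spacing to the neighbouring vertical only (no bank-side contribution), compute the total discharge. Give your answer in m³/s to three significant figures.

0.797 m³/s

w_1 = (1.04 − 0.60)/2 = 0.22 m; q_1 = 0.12 × 0.14 × 0.22 = 0.003696 m³/s
w_2 = (1.47 − 0.60)/2 = 0.435 m; q_2 = 0.19 × 0.20 × 0.435 = 0.01653 m³/s
w_3 = (2.41 − 1.04)/2 = 0.685 m; q_3 = 0.16 × 0.33 × 0.685 = 0.03617 m³/s
w_4 = (3.50 − 1.47)/2 = 1.015 m; q_4 = 0.25 × 0.55 × 1.015 = 0.1396 m³/s
w_5 = (4.29 − 2.41)/2 = 0.94 m; q_5 = 0.31 × 0.67 × 0.94 = 0.1952 m³/s
w_6 = (5.93 − 3.50)/2 = 1.215 m; q_6 = 0.29 × 0.62 × 1.215 = 0.2185 m³/s
w_7 = (7.21 − 4.29)/2 = 1.46 m; q_7 = 0.26 × 0.48 × 1.46 = 0.1822 m³/s
w_8 = (7.21 − 5.93)/2 = 0.64 m; q_8 = 0.07 × 0.12 × 0.64 = 0.005376 m³/s
Q = Σ qᵢ = 0.7972 m³/s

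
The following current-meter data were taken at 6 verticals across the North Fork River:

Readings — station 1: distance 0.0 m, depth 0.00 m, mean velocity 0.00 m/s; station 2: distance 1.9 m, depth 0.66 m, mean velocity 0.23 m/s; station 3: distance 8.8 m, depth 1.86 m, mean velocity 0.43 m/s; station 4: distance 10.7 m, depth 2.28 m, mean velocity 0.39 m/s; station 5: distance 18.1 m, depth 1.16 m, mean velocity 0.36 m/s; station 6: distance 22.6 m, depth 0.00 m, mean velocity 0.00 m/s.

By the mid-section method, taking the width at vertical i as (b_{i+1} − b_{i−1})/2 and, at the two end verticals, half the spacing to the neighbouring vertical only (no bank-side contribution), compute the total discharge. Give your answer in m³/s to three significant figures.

10.8 m³/s

w_2 = (8.8 − 0.0)/2 = 4.4 m; q_2 = 0.23 × 0.66 × 4.4 = 0.6679 m³/s
w_3 = (10.7 − 1.9)/2 = 4.4 m; q_3 = 0.43 × 1.86 × 4.4 = 3.519 m³/s
w_4 = (18.1 − 8.8)/2 = 4.65 m; q_4 = 0.39 × 2.28 × 4.65 = 4.135 m³/s
w_5 = (22.6 − 10.7)/2 = 5.95 m; q_5 = 0.36 × 1.16 × 5.95 = 2.485 m³/s
Stations 1, 6 contribute zero (depth or velocity is 0).
Q = Σ qᵢ = 10.81 m³/s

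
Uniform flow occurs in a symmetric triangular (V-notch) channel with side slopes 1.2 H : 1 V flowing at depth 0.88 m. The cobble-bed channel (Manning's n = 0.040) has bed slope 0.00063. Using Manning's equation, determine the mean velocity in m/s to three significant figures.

0.304 m/s

A = z·y² = 1.2×0.88² = 0.9293 m²
P = 2y√(1+z²) = 2×0.88×√(1+1.2²) = 2.749 m
R = A/P = 0.9293/2.749 = 0.3380 m
Q = (1/n)·A·R^(2/3)·S^(1/2) = (1/0.040) × 0.9293 × 0.3380^(2/3) × 0.00063^(1/2) = 0.2830 m³/s
V = Q/A = 0.2830/0.9293 = 0.3045 m/s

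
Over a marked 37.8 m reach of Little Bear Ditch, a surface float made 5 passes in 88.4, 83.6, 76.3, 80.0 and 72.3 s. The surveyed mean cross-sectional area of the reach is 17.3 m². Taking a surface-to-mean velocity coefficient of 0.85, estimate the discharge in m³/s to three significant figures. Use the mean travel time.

6.94 m³/s

t̄ = (88.4 + 83.6 + 76.3 + 80.0 + 72.3) / 5 = 80.12 s
v_surface = L / t̄ = 37.8 / 80.12 = 0.4718 m/s
v_mean = 0.85 × 0.4718 = 0.4010 m/s
Q = A × v_mean = 17.3 × 0.4010 = 6.938 m³/s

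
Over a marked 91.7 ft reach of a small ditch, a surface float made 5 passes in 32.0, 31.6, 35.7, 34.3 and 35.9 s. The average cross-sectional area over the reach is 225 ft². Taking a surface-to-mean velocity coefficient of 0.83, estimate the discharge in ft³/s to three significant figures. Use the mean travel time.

505 ft³/s

t̄ = (32.0 + 31.6 + 35.7 + 34.3 + 35.9) / 5 = 33.9 s
v_surface = L / t̄ = 91.7 / 33.9 = 2.705 ft/s
v_mean = 0.83 × 2.705 = 2.245 ft/s
Q = A × v_mean = 225 × 2.245 = 505.2 ft³/s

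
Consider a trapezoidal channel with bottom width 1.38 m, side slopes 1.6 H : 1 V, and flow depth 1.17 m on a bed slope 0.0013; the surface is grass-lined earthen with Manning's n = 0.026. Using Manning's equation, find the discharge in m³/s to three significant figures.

A = (b + z·y)·y = (1.38 + 1.6×1.17)×1.17 = 3.805 m²
P = b + 2y√(1+z²) = 1.38 + 2×1.17×√(1+1.6²) = 5.795 m
R = A/P = 3.805/5.795 = 0.6566 m
Q = (1/n)·A·R^(2/3)·S^(1/2) = (1/0.026) × 3.805 × 0.6566^(2/3) × 0.0013^(1/2) = 3.986 m³/s

3.99 m³/s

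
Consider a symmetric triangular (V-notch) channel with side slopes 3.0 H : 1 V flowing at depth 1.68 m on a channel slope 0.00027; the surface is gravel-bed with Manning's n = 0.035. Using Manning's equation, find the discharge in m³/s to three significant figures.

3.42 m³/s

A = z·y² = 3.0×1.68² = 8.467 m²
P = 2y√(1+z²) = 2×1.68×√(1+3.0²) = 10.63 m
R = A/P = 8.467/10.63 = 0.7969 m
Q = (1/n)·A·R^(2/3)·S^(1/2) = (1/0.035) × 8.467 × 0.7969^(2/3) × 0.00027^(1/2) = 3.417 m³/s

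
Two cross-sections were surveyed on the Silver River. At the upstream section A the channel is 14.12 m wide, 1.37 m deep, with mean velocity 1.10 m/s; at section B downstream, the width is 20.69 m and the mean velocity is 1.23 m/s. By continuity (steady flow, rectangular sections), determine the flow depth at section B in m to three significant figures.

0.836 m

Q = A₁V₁ = (14.12×1.37) × 1.10 = 21.28 m³/s
d₂ = Q/(b₂ V₂) = 21.28/(20.69×1.23) = 0.8361 m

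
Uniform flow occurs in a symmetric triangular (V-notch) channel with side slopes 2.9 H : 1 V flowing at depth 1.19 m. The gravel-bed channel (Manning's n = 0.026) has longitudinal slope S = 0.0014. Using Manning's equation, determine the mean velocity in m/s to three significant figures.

A = z·y² = 2.9×1.19² = 4.107 m²
P = 2y√(1+z²) = 2×1.19×√(1+2.9²) = 7.301 m
R = A/P = 4.107/7.301 = 0.5625 m
Q = (1/n)·A·R^(2/3)·S^(1/2) = (1/0.026) × 4.107 × 0.5625^(2/3) × 0.0014^(1/2) = 4.027 m³/s
V = Q/A = 4.027/4.107 = 0.9806 m/s

0.981 m/s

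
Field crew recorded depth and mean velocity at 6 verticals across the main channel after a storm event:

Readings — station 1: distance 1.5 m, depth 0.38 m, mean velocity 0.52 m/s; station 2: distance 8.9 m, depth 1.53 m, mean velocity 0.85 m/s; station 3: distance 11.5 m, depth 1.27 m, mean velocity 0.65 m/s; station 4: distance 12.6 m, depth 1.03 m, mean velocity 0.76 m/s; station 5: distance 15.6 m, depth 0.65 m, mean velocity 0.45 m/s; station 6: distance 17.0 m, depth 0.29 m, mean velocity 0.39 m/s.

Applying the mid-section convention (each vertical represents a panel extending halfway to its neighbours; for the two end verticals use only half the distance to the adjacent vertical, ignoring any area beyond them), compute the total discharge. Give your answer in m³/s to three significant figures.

11.1 m³/s

w_1 = (8.9 − 1.5)/2 = 3.7 m; q_1 = 0.52 × 0.38 × 3.7 = 0.7311 m³/s
w_2 = (11.5 − 1.5)/2 = 5 m; q_2 = 0.85 × 1.53 × 5 = 6.503 m³/s
w_3 = (12.6 − 8.9)/2 = 1.85 m; q_3 = 0.65 × 1.27 × 1.85 = 1.527 m³/s
w_4 = (15.6 − 11.5)/2 = 2.05 m; q_4 = 0.76 × 1.03 × 2.05 = 1.605 m³/s
w_5 = (17.0 − 12.6)/2 = 2.2 m; q_5 = 0.45 × 0.65 × 2.2 = 0.6435 m³/s
w_6 = (17.0 − 15.6)/2 = 0.7 m; q_6 = 0.39 × 0.29 × 0.7 = 0.07917 m³/s
Q = Σ qᵢ = 11.09 m³/s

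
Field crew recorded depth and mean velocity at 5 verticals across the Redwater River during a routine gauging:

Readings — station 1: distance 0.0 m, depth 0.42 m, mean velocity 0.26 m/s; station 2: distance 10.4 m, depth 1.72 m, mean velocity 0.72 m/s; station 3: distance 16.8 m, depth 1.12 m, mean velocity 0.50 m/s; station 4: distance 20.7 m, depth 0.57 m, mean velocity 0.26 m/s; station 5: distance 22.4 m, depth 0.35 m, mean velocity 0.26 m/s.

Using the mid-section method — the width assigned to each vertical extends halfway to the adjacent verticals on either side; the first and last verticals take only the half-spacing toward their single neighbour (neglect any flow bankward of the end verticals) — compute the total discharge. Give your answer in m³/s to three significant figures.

14.3 m³/s

w_1 = (10.4 − 0.0)/2 = 5.2 m; q_1 = 0.26 × 0.42 × 5.2 = 0.5678 m³/s
w_2 = (16.8 − 0.0)/2 = 8.4 m; q_2 = 0.72 × 1.72 × 8.4 = 10.40 m³/s
w_3 = (20.7 − 10.4)/2 = 5.15 m; q_3 = 0.50 × 1.12 × 5.15 = 2.884 m³/s
w_4 = (22.4 − 16.8)/2 = 2.8 m; q_4 = 0.26 × 0.57 × 2.8 = 0.4150 m³/s
w_5 = (22.4 − 20.7)/2 = 0.85 m; q_5 = 0.26 × 0.35 × 0.85 = 0.07735 m³/s
Q = Σ qᵢ = 14.35 m³/s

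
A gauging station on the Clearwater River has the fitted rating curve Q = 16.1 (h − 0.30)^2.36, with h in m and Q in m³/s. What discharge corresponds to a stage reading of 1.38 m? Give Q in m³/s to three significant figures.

Q = 16.1 × (1.38 − 0.30)^2.36 = 16.1 × 1.08^2.36 = 19.31 m³/s

19.3 m³/s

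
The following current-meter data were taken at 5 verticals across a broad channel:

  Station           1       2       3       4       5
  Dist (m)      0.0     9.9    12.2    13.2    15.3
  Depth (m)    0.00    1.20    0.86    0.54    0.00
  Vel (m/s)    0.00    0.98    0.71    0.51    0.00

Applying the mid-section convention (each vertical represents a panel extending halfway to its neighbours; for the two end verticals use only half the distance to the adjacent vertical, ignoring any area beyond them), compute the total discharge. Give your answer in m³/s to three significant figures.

8.61 m³/s

w_2 = (12.2 − 0.0)/2 = 6.1 m; q_2 = 0.98 × 1.20 × 6.1 = 7.174 m³/s
w_3 = (13.2 − 9.9)/2 = 1.65 m; q_3 = 0.71 × 0.86 × 1.65 = 1.007 m³/s
w_4 = (15.3 − 12.2)/2 = 1.55 m; q_4 = 0.51 × 0.54 × 1.55 = 0.4269 m³/s
Stations 1, 5 contribute zero (depth or velocity is 0).
Q = Σ qᵢ = 8.608 m³/s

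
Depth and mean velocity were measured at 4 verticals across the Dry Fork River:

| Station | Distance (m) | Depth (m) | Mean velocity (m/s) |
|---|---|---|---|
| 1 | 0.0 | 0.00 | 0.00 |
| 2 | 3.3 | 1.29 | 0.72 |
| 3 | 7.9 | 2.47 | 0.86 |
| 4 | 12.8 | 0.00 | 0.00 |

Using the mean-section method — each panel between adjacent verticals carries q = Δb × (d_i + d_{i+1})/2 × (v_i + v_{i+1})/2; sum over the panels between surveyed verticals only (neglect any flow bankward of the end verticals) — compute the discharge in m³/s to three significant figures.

10.2 m³/s

Panel 1-2: Δb = 3.3 m, d̄ = (0.00+1.29)/2 = 0.645, v̄ = (0.00+0.72)/2 = 0.36 → q = 3.3×0.645×0.36 = 0.7663 m³/s
Panel 2-3: Δb = 4.6 m, d̄ = (1.29+2.47)/2 = 1.88, v̄ = (0.72+0.86)/2 = 0.79 → q = 4.6×1.88×0.79 = 6.832 m³/s
Panel 3-4: Δb = 4.9 m, d̄ = (2.47+0.00)/2 = 1.235, v̄ = (0.86+0.00)/2 = 0.43 → q = 4.9×1.235×0.43 = 2.602 m³/s
Q = Σ q = 10.20 m³/s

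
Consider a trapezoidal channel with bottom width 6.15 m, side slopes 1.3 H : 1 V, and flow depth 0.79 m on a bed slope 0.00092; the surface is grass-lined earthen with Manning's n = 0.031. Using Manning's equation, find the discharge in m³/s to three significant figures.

4.16 m³/s

A = (b + z·y)·y = (6.15 + 1.3×0.79)×0.79 = 5.670 m²
P = b + 2y√(1+z²) = 6.15 + 2×0.79×√(1+1.3²) = 8.741 m
R = A/P = 5.670/8.741 = 0.6486 m
Q = (1/n)·A·R^(2/3)·S^(1/2) = (1/0.031) × 5.670 × 0.6486^(2/3) × 0.00092^(1/2) = 4.157 m³/s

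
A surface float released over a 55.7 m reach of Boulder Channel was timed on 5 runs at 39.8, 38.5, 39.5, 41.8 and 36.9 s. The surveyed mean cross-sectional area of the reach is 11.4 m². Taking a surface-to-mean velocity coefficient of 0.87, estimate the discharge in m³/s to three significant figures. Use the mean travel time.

14.1 m³/s

t̄ = (39.8 + 38.5 + 39.5 + 41.8 + 36.9) / 5 = 39.3 s
v_surface = L / t̄ = 55.7 / 39.3 = 1.417 m/s
v_mean = 0.87 × 1.417 = 1.233 m/s
Q = A × v_mean = 11.4 × 1.233 = 14.06 m³/s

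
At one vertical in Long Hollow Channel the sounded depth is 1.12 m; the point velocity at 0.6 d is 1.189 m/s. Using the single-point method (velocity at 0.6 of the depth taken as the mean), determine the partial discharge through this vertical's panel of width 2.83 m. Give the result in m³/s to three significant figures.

3.77 m³/s

v̄ = v₀.₆ = 1.189 m/s
q = v̄ × d × w = 1.189 × 1.12 × 2.83 = 3.769 m³/s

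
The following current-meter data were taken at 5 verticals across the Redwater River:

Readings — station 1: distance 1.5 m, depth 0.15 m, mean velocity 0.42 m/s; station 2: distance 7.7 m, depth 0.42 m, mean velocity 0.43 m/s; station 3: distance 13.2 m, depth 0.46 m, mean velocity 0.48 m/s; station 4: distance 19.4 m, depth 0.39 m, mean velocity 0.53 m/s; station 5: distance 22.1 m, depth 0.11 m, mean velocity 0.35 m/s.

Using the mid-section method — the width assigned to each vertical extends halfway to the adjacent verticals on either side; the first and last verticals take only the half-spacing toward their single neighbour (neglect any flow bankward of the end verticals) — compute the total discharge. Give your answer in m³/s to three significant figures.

w_1 = (7.7 − 1.5)/2 = 3.1 m; q_1 = 0.42 × 0.15 × 3.1 = 0.1953 m³/s
w_2 = (13.2 − 1.5)/2 = 5.85 m; q_2 = 0.43 × 0.42 × 5.85 = 1.057 m³/s
w_3 = (19.4 − 7.7)/2 = 5.85 m; q_3 = 0.48 × 0.46 × 5.85 = 1.292 m³/s
w_4 = (22.1 − 13.2)/2 = 4.45 m; q_4 = 0.53 × 0.39 × 4.45 = 0.9198 m³/s
w_5 = (22.1 − 19.4)/2 = 1.35 m; q_5 = 0.35 × 0.11 × 1.35 = 0.05198 m³/s
Q = Σ qᵢ = 3.515 m³/s

3.52 m³/s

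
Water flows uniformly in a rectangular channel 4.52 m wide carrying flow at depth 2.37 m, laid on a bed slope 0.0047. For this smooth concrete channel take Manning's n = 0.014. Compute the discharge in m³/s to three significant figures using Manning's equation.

57.8 m³/s

A = b·y = 4.52 × 2.37 = 10.71 m²
P = b + 2y = 4.52 + 2×2.37 = 9.260 m
R = A/P = 10.71/9.260 = 1.157 m
Q = (1/n)·A·R^(2/3)·S^(1/2) = (1/0.014) × 10.71 × 1.157^(2/3) × 0.0047^(1/2) = 57.81 m³/s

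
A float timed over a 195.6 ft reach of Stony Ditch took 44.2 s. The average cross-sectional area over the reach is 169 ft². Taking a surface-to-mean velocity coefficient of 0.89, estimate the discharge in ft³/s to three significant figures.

v_surface = L / t̄ = 195.6 / 44.2 = 4.425 ft/s
v_mean = 0.89 × 4.425 = 3.939 ft/s
Q = A × v_mean = 169 × 3.939 = 665.6 ft³/s

666 ft³/s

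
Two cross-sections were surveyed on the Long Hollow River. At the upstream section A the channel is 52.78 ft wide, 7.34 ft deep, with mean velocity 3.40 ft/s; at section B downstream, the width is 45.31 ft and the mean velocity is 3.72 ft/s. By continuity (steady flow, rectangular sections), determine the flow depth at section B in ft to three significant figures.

7.81 ft

Q = A₁V₁ = (52.78×7.34) × 3.40 = 1317 ft³/s
d₂ = Q/(b₂ V₂) = 1317/(45.31×3.72) = 7.815 ft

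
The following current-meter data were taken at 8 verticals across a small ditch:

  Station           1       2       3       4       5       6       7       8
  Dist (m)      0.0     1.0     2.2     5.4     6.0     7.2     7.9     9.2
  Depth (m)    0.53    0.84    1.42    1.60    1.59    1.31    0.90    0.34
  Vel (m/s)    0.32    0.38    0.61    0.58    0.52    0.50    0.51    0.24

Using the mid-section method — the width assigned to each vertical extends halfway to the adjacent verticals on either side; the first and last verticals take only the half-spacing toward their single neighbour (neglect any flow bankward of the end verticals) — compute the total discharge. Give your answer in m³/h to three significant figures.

21500 m³/h

w_1 = (1.0 − 0.0)/2 = 0.5 m; q_1 = 0.32 × 0.53 × 0.5 = 0.08480 m³/s
w_2 = (2.2 − 0.0)/2 = 1.1 m; q_2 = 0.38 × 0.84 × 1.1 = 0.3511 m³/s
w_3 = (5.4 − 1.0)/2 = 2.2 m; q_3 = 0.61 × 1.42 × 2.2 = 1.906 m³/s
w_4 = (6.0 − 2.2)/2 = 1.9 m; q_4 = 0.58 × 1.60 × 1.9 = 1.763 m³/s
w_5 = (7.2 − 5.4)/2 = 0.9 m; q_5 = 0.52 × 1.59 × 0.9 = 0.7441 m³/s
w_6 = (7.9 − 6.0)/2 = 0.95 m; q_6 = 0.50 × 1.31 × 0.95 = 0.6223 m³/s
w_7 = (9.2 − 7.2)/2 = 1 m; q_7 = 0.51 × 0.90 × 1 = 0.4590 m³/s
w_8 = (9.2 − 7.9)/2 = 0.65 m; q_8 = 0.24 × 0.34 × 0.65 = 0.05304 m³/s
Q = Σ qᵢ = 5.983 m³/s
= 5.983 × 3600 = 21540 m³/h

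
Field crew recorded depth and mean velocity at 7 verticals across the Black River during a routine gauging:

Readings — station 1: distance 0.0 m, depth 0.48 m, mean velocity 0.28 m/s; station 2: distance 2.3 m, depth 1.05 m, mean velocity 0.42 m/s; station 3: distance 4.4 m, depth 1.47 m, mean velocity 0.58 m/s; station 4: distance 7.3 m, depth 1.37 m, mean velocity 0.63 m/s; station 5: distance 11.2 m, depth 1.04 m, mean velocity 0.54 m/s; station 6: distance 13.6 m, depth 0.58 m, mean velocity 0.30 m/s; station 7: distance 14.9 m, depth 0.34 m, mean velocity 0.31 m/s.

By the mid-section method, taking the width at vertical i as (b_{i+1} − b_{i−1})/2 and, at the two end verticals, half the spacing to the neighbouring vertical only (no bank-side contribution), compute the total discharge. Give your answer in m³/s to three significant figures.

8.35 m³/s

w_1 = (2.3 − 0.0)/2 = 1.15 m; q_1 = 0.28 × 0.48 × 1.15 = 0.1546 m³/s
w_2 = (4.4 − 0.0)/2 = 2.2 m; q_2 = 0.42 × 1.05 × 2.2 = 0.9702 m³/s
w_3 = (7.3 − 2.3)/2 = 2.5 m; q_3 = 0.58 × 1.47 × 2.5 = 2.132 m³/s
w_4 = (11.2 − 4.4)/2 = 3.4 m; q_4 = 0.63 × 1.37 × 3.4 = 2.935 m³/s
w_5 = (13.6 − 7.3)/2 = 3.15 m; q_5 = 0.54 × 1.04 × 3.15 = 1.769 m³/s
w_6 = (14.9 − 11.2)/2 = 1.85 m; q_6 = 0.30 × 0.58 × 1.85 = 0.3219 m³/s
w_7 = (14.9 − 13.6)/2 = 0.65 m; q_7 = 0.31 × 0.34 × 0.65 = 0.06851 m³/s
Q = Σ qᵢ = 8.350 m³/s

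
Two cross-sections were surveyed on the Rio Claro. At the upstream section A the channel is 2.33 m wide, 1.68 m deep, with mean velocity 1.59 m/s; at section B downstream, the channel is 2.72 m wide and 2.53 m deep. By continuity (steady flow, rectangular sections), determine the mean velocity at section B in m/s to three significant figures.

0.904 m/s

Q = A₁V₁ = (2.33×1.68) × 1.59 = 6.224 m³/s
A₂ = 2.72 × 2.53 = 6.882 m²
V₂ = Q/A₂ = 6.224/6.882 = 0.9044 m/s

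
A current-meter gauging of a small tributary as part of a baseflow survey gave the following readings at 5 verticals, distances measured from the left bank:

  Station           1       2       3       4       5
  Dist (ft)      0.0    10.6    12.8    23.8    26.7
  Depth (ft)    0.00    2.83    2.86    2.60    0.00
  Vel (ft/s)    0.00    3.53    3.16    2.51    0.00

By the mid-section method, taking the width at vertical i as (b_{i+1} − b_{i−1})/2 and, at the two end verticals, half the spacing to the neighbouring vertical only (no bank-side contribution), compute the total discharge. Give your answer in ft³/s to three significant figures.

169 ft³/s

w_2 = (12.8 − 0.0)/2 = 6.4 ft; q_2 = 3.53 × 2.83 × 6.4 = 63.94 ft³/s
w_3 = (23.8 − 10.6)/2 = 6.6 ft; q_3 = 3.16 × 2.86 × 6.6 = 59.65 ft³/s
w_4 = (26.7 − 12.8)/2 = 6.95 ft; q_4 = 2.51 × 2.60 × 6.95 = 45.36 ft³/s
Stations 1, 5 contribute zero (depth or velocity is 0).
Q = Σ qᵢ = 168.9 ft³/s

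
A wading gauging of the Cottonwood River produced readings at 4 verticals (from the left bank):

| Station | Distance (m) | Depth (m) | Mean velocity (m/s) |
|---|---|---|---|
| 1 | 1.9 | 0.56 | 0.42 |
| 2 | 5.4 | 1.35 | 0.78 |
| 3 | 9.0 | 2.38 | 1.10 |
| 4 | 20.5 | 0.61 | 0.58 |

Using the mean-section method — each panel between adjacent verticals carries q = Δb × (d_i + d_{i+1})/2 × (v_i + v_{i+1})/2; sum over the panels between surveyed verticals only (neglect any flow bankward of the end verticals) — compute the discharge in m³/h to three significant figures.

81900 m³/h

Panel 1-2: Δb = 3.5 m, d̄ = (0.56+1.35)/2 = 0.955, v̄ = (0.42+0.78)/2 = 0.6 → q = 3.5×0.955×0.6 = 2.006 m³/s
Panel 2-3: Δb = 3.6 m, d̄ = (1.35+2.38)/2 = 1.865, v̄ = (0.78+1.10)/2 = 0.94 → q = 3.6×1.865×0.94 = 6.311 m³/s
Panel 3-4: Δb = 11.5 m, d̄ = (2.38+0.61)/2 = 1.495, v̄ = (1.10+0.58)/2 = 0.84 → q = 11.5×1.495×0.84 = 14.44 m³/s
Q = Σ q = 22.76 m³/s
= 22.76 × 3600 = 81930 m³/h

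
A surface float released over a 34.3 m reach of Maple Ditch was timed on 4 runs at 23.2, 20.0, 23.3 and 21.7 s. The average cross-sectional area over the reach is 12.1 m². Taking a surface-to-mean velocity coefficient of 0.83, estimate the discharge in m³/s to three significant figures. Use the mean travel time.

t̄ = (23.2 + 20.0 + 23.3 + 21.7) / 4 = 22.05 s
v_surface = L / t̄ = 34.3 / 22.05 = 1.556 m/s
v_mean = 0.83 × 1.556 = 1.291 m/s
Q = A × v_mean = 12.1 × 1.291 = 15.62 m³/s

15.6 m³/s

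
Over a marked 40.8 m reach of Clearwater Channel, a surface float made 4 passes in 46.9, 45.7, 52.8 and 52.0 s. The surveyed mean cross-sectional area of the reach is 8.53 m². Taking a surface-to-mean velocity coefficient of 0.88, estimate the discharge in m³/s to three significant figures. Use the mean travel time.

t̄ = (46.9 + 45.7 + 52.8 + 52.0) / 4 = 49.35 s
v_surface = L / t̄ = 40.8 / 49.35 = 0.8267 m/s
v_mean = 0.88 × 0.8267 = 0.7275 m/s
Q = A × v_mean = 8.53 × 0.7275 = 6.206 m³/s

6.21 m³/s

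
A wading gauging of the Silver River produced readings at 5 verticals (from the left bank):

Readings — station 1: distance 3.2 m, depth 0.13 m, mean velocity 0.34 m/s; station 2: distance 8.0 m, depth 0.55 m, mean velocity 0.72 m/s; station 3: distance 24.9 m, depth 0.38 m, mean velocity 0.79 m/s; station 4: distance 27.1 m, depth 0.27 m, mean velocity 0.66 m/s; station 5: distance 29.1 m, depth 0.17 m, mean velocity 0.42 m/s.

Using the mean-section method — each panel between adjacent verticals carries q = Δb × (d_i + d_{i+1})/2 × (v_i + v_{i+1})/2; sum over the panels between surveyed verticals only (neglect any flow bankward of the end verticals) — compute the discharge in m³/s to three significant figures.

7.55 m³/s

Panel 1-2: Δb = 4.8 m, d̄ = (0.13+0.55)/2 = 0.34, v̄ = (0.34+0.72)/2 = 0.53 → q = 4.8×0.34×0.53 = 0.8650 m³/s
Panel 2-3: Δb = 16.9 m, d̄ = (0.55+0.38)/2 = 0.465, v̄ = (0.72+0.79)/2 = 0.755 → q = 16.9×0.465×0.755 = 5.933 m³/s
Panel 3-4: Δb = 2.2 m, d̄ = (0.38+0.27)/2 = 0.325, v̄ = (0.79+0.66)/2 = 0.725 → q = 2.2×0.325×0.725 = 0.5184 m³/s
Panel 4-5: Δb = 2 m, d̄ = (0.27+0.17)/2 = 0.22, v̄ = (0.66+0.42)/2 = 0.54 → q = 2×0.22×0.54 = 0.2376 m³/s
Q = Σ q = 7.554 m³/s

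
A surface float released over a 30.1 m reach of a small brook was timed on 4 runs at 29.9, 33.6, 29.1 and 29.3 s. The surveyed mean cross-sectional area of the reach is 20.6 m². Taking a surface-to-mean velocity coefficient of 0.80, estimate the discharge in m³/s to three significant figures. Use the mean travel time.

t̄ = (29.9 + 33.6 + 29.1 + 29.3) / 4 = 30.475 s
v_surface = L / t̄ = 30.1 / 30.475 = 0.9877 m/s
v_mean = 0.80 × 0.9877 = 0.7902 m/s
Q = A × v_mean = 20.6 × 0.7902 = 16.28 m³/s

16.3 m³/s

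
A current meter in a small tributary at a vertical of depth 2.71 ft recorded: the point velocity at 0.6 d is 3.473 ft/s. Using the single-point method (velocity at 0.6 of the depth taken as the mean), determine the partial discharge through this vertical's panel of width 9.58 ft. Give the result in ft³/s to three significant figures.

v̄ = v₀.₆ = 3.473 ft/s
q = v̄ × d × w = 3.473 × 2.71 × 9.58 = 90.17 ft³/s

90.2 ft³/s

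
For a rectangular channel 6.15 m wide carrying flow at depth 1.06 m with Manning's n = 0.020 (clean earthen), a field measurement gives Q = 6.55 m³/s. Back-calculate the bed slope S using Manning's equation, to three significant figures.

0.000555

A = b·y = 6.15 × 1.06 = 6.519 m²
P = b + 2y = 6.15 + 2×1.06 = 8.270 m
R = A/P = 6.519/8.270 = 0.7883 m
S = (Q·n / (1·A·R^(2/3)))² = (6.55×0.020 / (1×6.519×0.8533))² = 0.0005546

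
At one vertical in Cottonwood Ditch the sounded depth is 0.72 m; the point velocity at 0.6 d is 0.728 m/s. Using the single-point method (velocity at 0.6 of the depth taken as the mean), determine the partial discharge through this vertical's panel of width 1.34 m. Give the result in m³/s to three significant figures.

v̄ = v₀.₆ = 0.728 m/s
q = v̄ × d × w = 0.7280 × 0.72 × 1.34 = 0.7024 m³/s

0.702 m³/s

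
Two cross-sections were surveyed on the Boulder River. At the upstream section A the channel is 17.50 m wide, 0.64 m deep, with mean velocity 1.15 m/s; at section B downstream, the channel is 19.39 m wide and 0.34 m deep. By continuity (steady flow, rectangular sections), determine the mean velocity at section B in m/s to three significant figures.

1.95 m/s

Q = A₁V₁ = (17.50×0.64) × 1.15 = 12.88 m³/s
A₂ = 19.39 × 0.34 = 6.593 m²
V₂ = Q/A₂ = 12.88/6.593 = 1.954 m/s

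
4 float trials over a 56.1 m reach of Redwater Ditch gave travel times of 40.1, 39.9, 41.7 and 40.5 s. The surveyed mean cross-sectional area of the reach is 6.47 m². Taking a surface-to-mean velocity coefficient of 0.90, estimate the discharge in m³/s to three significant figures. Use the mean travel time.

8.06 m³/s

t̄ = (40.1 + 39.9 + 41.7 + 40.5) / 4 = 40.55 s
v_surface = L / t̄ = 56.1 / 40.55 = 1.383 m/s
v_mean = 0.90 × 1.383 = 1.245 m/s
Q = A × v_mean = 6.47 × 1.245 = 8.056 m³/s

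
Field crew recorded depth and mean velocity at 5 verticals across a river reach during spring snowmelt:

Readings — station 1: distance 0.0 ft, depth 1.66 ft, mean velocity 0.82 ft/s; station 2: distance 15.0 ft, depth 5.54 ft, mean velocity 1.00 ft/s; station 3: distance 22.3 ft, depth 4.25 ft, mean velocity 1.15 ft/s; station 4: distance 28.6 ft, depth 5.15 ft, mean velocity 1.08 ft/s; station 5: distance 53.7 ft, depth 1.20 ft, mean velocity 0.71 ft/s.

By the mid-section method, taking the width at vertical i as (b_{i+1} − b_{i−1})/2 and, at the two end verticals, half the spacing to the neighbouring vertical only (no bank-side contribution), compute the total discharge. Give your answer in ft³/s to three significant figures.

w_1 = (15.0 − 0.0)/2 = 7.5 ft; q_1 = 0.82 × 1.66 × 7.5 = 10.21 ft³/s
w_2 = (22.3 − 0.0)/2 = 11.15 ft; q_2 = 1.00 × 5.54 × 11.15 = 61.77 ft³/s
w_3 = (28.6 − 15.0)/2 = 6.8 ft; q_3 = 1.15 × 4.25 × 6.8 = 33.24 ft³/s
w_4 = (53.7 − 22.3)/2 = 15.7 ft; q_4 = 1.08 × 5.15 × 15.7 = 87.32 ft³/s
w_5 = (53.7 − 28.6)/2 = 12.55 ft; q_5 = 0.71 × 1.20 × 12.55 = 10.69 ft³/s
Q = Σ qᵢ = 203.2 ft³/s

203 ft³/s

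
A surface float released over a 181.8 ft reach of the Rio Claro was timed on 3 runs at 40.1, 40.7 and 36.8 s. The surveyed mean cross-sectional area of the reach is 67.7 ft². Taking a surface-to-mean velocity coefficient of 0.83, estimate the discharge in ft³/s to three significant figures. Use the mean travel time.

261 ft³/s

t̄ = (40.1 + 40.7 + 36.8) / 3 = 39.2 s
v_surface = L / t̄ = 181.8 / 39.2 = 4.638 ft/s
v_mean = 0.83 × 4.638 = 3.849 ft/s
Q = A × v_mean = 67.7 × 3.849 = 260.6 ft³/s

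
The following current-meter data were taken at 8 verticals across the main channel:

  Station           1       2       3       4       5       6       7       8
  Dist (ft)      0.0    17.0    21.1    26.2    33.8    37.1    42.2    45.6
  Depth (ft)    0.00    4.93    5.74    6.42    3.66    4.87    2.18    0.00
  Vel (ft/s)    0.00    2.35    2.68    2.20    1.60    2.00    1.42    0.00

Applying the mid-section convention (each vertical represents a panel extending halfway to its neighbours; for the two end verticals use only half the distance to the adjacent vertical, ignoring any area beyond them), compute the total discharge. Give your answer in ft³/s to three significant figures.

369 ft³/s

w_2 = (21.1 − 0.0)/2 = 10.55 ft; q_2 = 2.35 × 4.93 × 10.55 = 122.2 ft³/s
w_3 = (26.2 − 17.0)/2 = 4.6 ft; q_3 = 2.68 × 5.74 × 4.6 = 70.76 ft³/s
w_4 = (33.8 − 21.1)/2 = 6.35 ft; q_4 = 2.20 × 6.42 × 6.35 = 89.69 ft³/s
w_5 = (37.1 − 26.2)/2 = 5.45 ft; q_5 = 1.60 × 3.66 × 5.45 = 31.92 ft³/s
w_6 = (42.2 − 33.8)/2 = 4.2 ft; q_6 = 2.00 × 4.87 × 4.2 = 40.91 ft³/s
w_7 = (45.6 − 37.1)/2 = 4.25 ft; q_7 = 1.42 × 2.18 × 4.25 = 13.16 ft³/s
Stations 1, 8 contribute zero (depth or velocity is 0).
Q = Σ qᵢ = 368.7 ft³/s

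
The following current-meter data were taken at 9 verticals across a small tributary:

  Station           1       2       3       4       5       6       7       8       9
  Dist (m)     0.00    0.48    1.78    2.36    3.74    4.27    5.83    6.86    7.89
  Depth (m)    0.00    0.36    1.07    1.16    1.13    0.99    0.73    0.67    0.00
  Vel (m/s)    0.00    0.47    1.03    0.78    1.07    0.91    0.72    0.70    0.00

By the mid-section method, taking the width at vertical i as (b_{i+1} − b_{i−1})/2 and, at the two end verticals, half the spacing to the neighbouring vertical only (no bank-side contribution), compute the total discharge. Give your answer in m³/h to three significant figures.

w_2 = (1.78 − 0.00)/2 = 0.89 m; q_2 = 0.47 × 0.36 × 0.89 = 0.1506 m³/s
w_3 = (2.36 − 0.48)/2 = 0.94 m; q_3 = 1.03 × 1.07 × 0.94 = 1.036 m³/s
w_4 = (3.74 − 1.78)/2 = 0.98 m; q_4 = 0.78 × 1.16 × 0.98 = 0.8867 m³/s
w_5 = (4.27 − 2.36)/2 = 0.955 m; q_5 = 1.07 × 1.13 × 0.955 = 1.155 m³/s
w_6 = (5.83 − 3.74)/2 = 1.045 m; q_6 = 0.91 × 0.99 × 1.045 = 0.9414 m³/s
w_7 = (6.86 − 4.27)/2 = 1.295 m; q_7 = 0.72 × 0.73 × 1.295 = 0.6807 m³/s
w_8 = (7.89 − 5.83)/2 = 1.03 m; q_8 = 0.70 × 0.67 × 1.03 = 0.4831 m³/s
Stations 1, 9 contribute zero (depth or velocity is 0).
Q = Σ qᵢ = 5.333 m³/s
= 5.333 × 3600 = 19200 m³/h

19200 m³/h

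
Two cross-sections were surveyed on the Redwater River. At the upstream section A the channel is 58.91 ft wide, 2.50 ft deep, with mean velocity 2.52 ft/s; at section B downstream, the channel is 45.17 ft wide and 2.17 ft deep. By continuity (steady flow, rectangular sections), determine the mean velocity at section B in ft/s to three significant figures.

Q = A₁V₁ = (58.91×2.50) × 2.52 = 371.1 ft³/s
A₂ = 45.17 × 2.17 = 98.02 ft²
V₂ = Q/A₂ = 371.1/98.02 = 3.786 ft/s

3.79 ft/s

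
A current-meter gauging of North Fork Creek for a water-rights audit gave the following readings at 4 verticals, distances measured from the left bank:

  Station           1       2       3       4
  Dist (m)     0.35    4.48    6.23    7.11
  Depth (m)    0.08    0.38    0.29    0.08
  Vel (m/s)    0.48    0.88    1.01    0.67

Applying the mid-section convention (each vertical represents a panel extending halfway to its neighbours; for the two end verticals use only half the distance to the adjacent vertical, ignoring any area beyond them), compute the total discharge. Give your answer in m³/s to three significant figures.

w_1 = (4.48 − 0.35)/2 = 2.065 m; q_1 = 0.48 × 0.08 × 2.065 = 0.07930 m³/s
w_2 = (6.23 − 0.35)/2 = 2.94 m; q_2 = 0.88 × 0.38 × 2.94 = 0.9831 m³/s
w_3 = (7.11 − 4.48)/2 = 1.315 m; q_3 = 1.01 × 0.29 × 1.315 = 0.3852 m³/s
w_4 = (7.11 − 6.23)/2 = 0.44 m; q_4 = 0.67 × 0.08 × 0.44 = 0.02358 m³/s
Q = Σ qᵢ = 1.471 m³/s

1.47 m³/s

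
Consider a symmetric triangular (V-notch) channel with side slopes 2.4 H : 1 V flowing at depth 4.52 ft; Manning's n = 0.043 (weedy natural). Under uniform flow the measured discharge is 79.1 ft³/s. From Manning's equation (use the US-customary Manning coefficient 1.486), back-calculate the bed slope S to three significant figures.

0.000817

A = z·y² = 2.4×4.52² = 49.03 ft²
P = 2y√(1+z²) = 2×4.52×√(1+2.4²) = 23.50 ft
R = A/P = 49.03/23.50 = 2.086 ft
S = (Q·n / (1.486·A·R^(2/3)))² = (79.1×0.043 / (1.486×49.03×1.633))² = 0.0008175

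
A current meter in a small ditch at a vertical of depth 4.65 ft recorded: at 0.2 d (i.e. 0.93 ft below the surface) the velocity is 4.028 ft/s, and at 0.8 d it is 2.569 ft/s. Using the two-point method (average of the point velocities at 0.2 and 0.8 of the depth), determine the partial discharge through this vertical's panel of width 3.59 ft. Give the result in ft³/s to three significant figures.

v̄ = (4.028 + 2.569) / 2 = 3.299 ft/s
q = v̄ × d × w = 3.299 × 4.65 × 3.59 = 55.06 ft³/s

55.1 ft³/s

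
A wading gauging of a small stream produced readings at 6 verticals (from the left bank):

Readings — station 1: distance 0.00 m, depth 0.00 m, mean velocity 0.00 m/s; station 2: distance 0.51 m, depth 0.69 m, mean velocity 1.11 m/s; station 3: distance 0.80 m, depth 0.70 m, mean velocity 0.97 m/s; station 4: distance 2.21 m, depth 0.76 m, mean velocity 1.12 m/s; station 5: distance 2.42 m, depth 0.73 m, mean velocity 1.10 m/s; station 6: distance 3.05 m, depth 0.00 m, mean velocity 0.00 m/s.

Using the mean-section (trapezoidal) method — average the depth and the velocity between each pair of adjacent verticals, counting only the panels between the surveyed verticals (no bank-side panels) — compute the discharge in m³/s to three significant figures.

Panel 1-2: Δb = 0.51 m, d̄ = (0.00+0.69)/2 = 0.345, v̄ = (0.00+1.11)/2 = 0.555 → q = 0.51×0.345×0.555 = 0.09765 m³/s
Panel 2-3: Δb = 0.29 m, d̄ = (0.69+0.70)/2 = 0.695, v̄ = (1.11+0.97)/2 = 1.04 → q = 0.29×0.695×1.04 = 0.2096 m³/s
Panel 3-4: Δb = 1.41 m, d̄ = (0.70+0.76)/2 = 0.73, v̄ = (0.97+1.12)/2 = 1.045 → q = 1.41×0.73×1.045 = 1.076 m³/s
Panel 4-5: Δb = 0.21 m, d̄ = (0.76+0.73)/2 = 0.745, v̄ = (1.12+1.10)/2 = 1.11 → q = 0.21×0.745×1.11 = 0.1737 m³/s
Panel 5-6: Δb = 0.63 m, d̄ = (0.73+0.00)/2 = 0.365, v̄ = (1.10+0.00)/2 = 0.55 → q = 0.63×0.365×0.55 = 0.1265 m³/s
Q = Σ q = 1.683 m³/s

1.68 m³/s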